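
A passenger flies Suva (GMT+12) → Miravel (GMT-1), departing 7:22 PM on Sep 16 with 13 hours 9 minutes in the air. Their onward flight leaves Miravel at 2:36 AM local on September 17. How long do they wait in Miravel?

Convert departure to UTC: 7:22 PM − 12:00 = 7:22 AM UTC on Sep 16.
Add 13 hours and 9 minutes flight time → 8:31 PM UTC.
Miravel is UTC−1:00, so local arrival = 8:31 PM − 1:00 = 7:31 PM on Sep 16.
Layover = 2:36 AM − 7:31 PM (+1 day) = 7 hours 5 minutes.

7 hours 5 minutes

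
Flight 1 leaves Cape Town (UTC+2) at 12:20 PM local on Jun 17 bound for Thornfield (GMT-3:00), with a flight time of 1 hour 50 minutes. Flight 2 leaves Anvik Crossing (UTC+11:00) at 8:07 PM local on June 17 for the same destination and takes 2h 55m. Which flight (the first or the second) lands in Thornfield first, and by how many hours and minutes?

the second, by 8 minutes

Flight 1 in UTC: 12:20 PM − 2:00 = 10:20 AM on Jun 17.
+1 hour and 50 minutes → arrive 12:10 PM UTC on Jun 17.
Flight 2 in UTC: 8:07 PM − 11:00 = 9:07 AM on Jun 17.
+2 hours and 55 minutes → arrive 12:02 PM UTC on Jun 17.
Flight 2 lands earlier by 8 minutes.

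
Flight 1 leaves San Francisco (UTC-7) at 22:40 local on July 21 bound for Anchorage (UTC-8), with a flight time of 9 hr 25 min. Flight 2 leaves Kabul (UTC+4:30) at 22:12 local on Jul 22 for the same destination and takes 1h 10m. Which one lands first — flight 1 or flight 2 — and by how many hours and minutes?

Flight 1 in UTC: 22:40 + 7:00 = 05:40 on Jul 22.
+9 hours 25 minutes → arrive 15:05 UTC on Jul 22.
Flight 2 in UTC: 22:12 − 4:30 = 17:42 on Jul 22.
+1 hour and 10 minutes → arrive 18:52 UTC on Jul 22.
Flight 1 lands earlier by 3 hours 47 minutes.

the first, by 3 hours 47 minutes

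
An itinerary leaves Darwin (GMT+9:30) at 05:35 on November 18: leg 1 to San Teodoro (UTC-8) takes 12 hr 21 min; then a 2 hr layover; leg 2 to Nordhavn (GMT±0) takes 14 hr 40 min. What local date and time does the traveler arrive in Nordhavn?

01:06 on November 19

Convert departure to UTC: 05:35 − 9:30 = 20:05 UTC on Nov 17.
Add 12 hours 21 minutes leg 1 → 08:26 UTC (Nov 18).
Add 2 hours layover in San Teodoro → 10:26 UTC.
Add 14 hours 40 minutes leg 2 → 01:06 UTC (Nov 19).
Nordhavn is UTC+0, so local arrival is the same: 01:06 on Nov 19.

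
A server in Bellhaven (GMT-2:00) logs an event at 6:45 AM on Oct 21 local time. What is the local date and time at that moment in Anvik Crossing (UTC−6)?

In UTC: 6:45 AM + 2:00 = 8:45 AM on Oct 21.
Anvik Crossing is UTC−6:00: 8:45 AM − 6:00 = 2:45 AM on Oct 21.

2:45 AM on Oct 21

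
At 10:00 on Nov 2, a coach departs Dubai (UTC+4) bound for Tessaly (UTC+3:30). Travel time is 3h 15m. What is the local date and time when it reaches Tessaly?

Convert departure to UTC: 10:00 − 4:00 = 06:00 UTC on Nov 2.
Add 3 hours and 15 minutes travel time → 09:15 UTC.
Tessaly is UTC+3:30, so local arrival = 09:15 + 3:30 = 12:45 on Nov 2.

12:45 on November 2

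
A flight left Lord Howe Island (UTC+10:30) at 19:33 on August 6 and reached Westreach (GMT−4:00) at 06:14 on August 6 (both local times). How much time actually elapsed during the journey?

Departure in UTC: 19:33 − 10:30 = 09:03 on Aug 6.
Arrival in UTC: 06:14 + 4:00 = 10:14 on Aug 6.
Elapsed = 10:14 − 09:03 = 1 hour 11 minutes.

1 hour 11 minutes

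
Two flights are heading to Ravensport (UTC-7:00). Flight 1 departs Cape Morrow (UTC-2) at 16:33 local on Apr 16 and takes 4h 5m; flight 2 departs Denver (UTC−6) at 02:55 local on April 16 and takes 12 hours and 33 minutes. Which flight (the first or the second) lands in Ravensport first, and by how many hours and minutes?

Flight 1 in UTC: 16:33 + 2:00 = 18:33 on Apr 16.
+4 hours and 5 minutes → arrive 22:38 UTC on Apr 16.
Flight 2 in UTC: 02:55 + 6:00 = 08:55 on Apr 16.
+12 hours 33 minutes → arrive 21:28 UTC on Apr 16.
Flight 2 lands earlier by 1 hour 10 minutes.

the second, by 1 hour 10 minutes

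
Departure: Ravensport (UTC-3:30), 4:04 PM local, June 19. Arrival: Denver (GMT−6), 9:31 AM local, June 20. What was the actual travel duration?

19 hours 57 minutes

Departure in UTC: 4:04 PM + 3:30 = 7:34 PM on Jun 19.
Arrival in UTC: 9:31 AM + 6:00 = 3:31 PM on Jun 20.
Elapsed = 3:31 PM − 7:34 PM (+1 day) = 19 hours 57 minutes.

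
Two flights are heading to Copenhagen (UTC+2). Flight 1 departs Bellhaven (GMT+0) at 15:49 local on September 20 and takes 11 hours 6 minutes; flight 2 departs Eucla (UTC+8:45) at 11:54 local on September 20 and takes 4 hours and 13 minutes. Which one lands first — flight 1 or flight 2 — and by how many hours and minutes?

Flight 1 departs at 15:49 UTC (Sep 20).
+11 hours and 6 minutes → arrive 02:55 UTC on Sep 21.
Flight 2 in UTC: 11:54 − 8:45 = 03:09 on Sep 20.
+4 hours 13 minutes → arrive 07:22 UTC on Sep 20.
Flight 2 lands earlier by 19 hours 33 minutes.

the second, by 19 hours 33 minutes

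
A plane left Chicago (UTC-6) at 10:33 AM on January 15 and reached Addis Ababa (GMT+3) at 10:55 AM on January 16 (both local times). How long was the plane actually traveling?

Departure in UTC: 10:33 AM + 6:00 = 4:33 PM on Jan 15.
Arrival in UTC: 10:55 AM − 3:00 = 7:55 AM on Jan 16.
Elapsed = 7:55 AM − 4:33 PM (+1 day) = 15 hours 22 minutes.

15 hours 22 minutes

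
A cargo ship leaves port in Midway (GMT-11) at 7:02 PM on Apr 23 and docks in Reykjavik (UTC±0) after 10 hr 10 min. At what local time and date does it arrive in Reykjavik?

4:12 PM on April 24

Reykjavik is 11:00 ahead of Midway.
After 10 hours and 10 minutes it is 5:12 AM (Apr 24) in Midway.
Shift by the zone difference: 5:12 AM + 11:00 = 4:12 PM on Apr 24 in Reykjavik.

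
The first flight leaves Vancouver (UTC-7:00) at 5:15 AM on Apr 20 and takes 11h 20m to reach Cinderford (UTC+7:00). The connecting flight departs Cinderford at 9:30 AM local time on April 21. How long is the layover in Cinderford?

2 hours 55 minutes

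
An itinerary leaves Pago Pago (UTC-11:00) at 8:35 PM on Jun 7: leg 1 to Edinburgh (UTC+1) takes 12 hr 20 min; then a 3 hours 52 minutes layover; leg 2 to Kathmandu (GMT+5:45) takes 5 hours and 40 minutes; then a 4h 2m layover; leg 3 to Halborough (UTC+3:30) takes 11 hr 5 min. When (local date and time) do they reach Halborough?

Convert departure to UTC: 8:35 PM + 11:00 = 7:35 AM UTC on Jun 8.
Add 12 hours 20 minutes leg 1 → 7:55 PM UTC.
Add 3 hours and 52 minutes layover in Edinburgh → 11:47 PM UTC.
Add 5 hours 40 minutes leg 2 → 5:27 AM UTC (Jun 9).
Add 4 hours 2 minutes layover in Kathmandu → 9:29 AM UTC.
Add 11 hours and 5 minutes leg 3 → 8:34 PM UTC.
Halborough is UTC+3:30, so local arrival = 8:34 PM + 3:30 = 12:04 AM on Jun 10.

12:04 AM on June 10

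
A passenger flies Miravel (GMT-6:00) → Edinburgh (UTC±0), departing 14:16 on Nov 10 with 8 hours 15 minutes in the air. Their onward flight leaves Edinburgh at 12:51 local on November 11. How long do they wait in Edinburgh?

8 hours 20 minutes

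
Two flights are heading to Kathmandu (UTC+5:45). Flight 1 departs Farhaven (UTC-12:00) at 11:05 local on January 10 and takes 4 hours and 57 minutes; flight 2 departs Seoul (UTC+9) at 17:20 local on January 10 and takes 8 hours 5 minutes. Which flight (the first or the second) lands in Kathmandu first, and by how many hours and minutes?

Flight 1 in UTC: 11:05 + 12:00 = 23:05 on Jan 10.
+4 hours and 57 minutes → arrive 04:02 UTC on Jan 11.
Flight 2 in UTC: 17:20 − 9:00 = 08:20 on Jan 10.
+8 hours and 5 minutes → arrive 16:25 UTC on Jan 10.
Flight 2 lands earlier by 11 hours 37 minutes.

the second, by 11 hours 37 minutes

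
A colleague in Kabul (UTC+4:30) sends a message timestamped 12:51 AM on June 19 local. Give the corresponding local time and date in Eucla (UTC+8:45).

5:06 AM on Jun 19

In UTC: 12:51 AM − 4:30 = 8:21 PM on Jun 18.
Eucla is UTC+8:45: 8:21 PM + 8:45 = 5:06 AM on Jun 19.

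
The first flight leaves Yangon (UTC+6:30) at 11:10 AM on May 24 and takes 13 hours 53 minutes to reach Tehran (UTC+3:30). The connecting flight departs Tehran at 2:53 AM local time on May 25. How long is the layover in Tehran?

Convert departure to UTC: 11:10 AM − 6:30 = 4:40 AM UTC on May 24.
Add 13 hours 53 minutes flight time → 6:33 PM UTC.
Tehran is UTC+3:30, so local arrival = 6:33 PM + 3:30 = 10:03 PM on May 24.
Layover = 2:53 AM − 10:03 PM (+1 day) = 4 hours 50 minutes.

4 hours 50 minutes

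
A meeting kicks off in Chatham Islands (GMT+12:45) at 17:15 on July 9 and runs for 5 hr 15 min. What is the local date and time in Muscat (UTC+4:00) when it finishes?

13:45 on July 9

Convert start to UTC: 17:15 − 12:45 = 04:30 UTC on Jul 9.
Add 5 hours and 15 minutes duration → 09:45 UTC.
Muscat is UTC+4:00, so local end time = 09:45 + 4:00 = 13:45 on Jul 9.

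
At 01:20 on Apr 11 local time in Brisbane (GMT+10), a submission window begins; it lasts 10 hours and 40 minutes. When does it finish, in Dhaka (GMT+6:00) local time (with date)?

08:00 on April 11

Convert start to UTC: 01:20 − 10:00 = 15:20 UTC on Apr 10.
Add 10 hours and 40 minutes duration → 02:00 UTC (Apr 11).
Dhaka is UTC+6:00, so local end time = 02:00 + 6:00 = 08:00 on Apr 11.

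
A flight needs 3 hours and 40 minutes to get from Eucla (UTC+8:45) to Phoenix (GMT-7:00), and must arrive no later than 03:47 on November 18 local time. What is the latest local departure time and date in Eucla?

15:52 on November 18

Target arrival in UTC: 03:47 + 7:00 = 10:47 on Nov 18.
Subtract 3 hours 40 minutes → departure 07:07 UTC on Nov 18.
Eucla is UTC+8:45: 07:07 + 8:45 = 15:52 on Nov 18.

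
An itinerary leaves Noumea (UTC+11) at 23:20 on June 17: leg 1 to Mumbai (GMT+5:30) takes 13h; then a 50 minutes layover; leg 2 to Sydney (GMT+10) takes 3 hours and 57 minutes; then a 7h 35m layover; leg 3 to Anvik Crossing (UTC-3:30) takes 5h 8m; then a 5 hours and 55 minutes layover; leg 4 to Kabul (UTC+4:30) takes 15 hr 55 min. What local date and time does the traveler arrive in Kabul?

21:10 on Jun 19

Convert departure to UTC: 23:20 − 11:00 = 12:20 UTC on Jun 17.
Add 13 hours leg 1 → 01:20 UTC (Jun 18).
Add 50 minutes layover in Mumbai → 02:10 UTC.
Add 3 hours and 57 minutes leg 2 → 06:07 UTC.
Add 7 hours 35 minutes layover in Sydney → 13:42 UTC.
Add 5 hours and 8 minutes leg 3 → 18:50 UTC.
Add 5 hours 55 minutes layover in Anvik Crossing → 00:45 UTC (Jun 19).
Add 15 hours and 55 minutes leg 4 → 16:40 UTC.
Kabul is UTC+4:30, so local arrival = 16:40 + 4:30 = 21:10 on Jun 19.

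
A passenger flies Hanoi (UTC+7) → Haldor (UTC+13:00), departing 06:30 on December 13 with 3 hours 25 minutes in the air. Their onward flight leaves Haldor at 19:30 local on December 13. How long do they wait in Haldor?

3 hours 35 minutes

Convert departure to UTC: 06:30 − 7:00 = 23:30 UTC on Dec 12.
Add 3 hours 25 minutes flight time → 02:55 UTC (Dec 13).
Haldor is UTC+13:00, so local arrival = 02:55 + 13:00 = 15:55 on Dec 13.
Layover = 19:30 − 15:55 = 3 hours 35 minutes.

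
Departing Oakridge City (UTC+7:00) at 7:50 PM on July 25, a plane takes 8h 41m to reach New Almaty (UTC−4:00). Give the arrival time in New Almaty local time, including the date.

New Almaty is 11:00 behind Oakridge City.
After 8 hours and 41 minutes it is 4:31 AM (Jul 26) in Oakridge City.
Shift by the zone difference: 4:31 AM − 11:00 = 5:31 PM on Jul 25 in New Almaty.

5:31 PM on July 25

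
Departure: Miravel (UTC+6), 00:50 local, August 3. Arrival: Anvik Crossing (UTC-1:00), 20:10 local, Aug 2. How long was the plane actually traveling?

Departure in UTC: 00:50 − 6:00 = 18:50 on Aug 2.
Arrival in UTC: 20:10 + 1:00 = 21:10 on Aug 2.
Elapsed = 21:10 − 18:50 = 2 hours 20 minutes.

2 hours 20 minutes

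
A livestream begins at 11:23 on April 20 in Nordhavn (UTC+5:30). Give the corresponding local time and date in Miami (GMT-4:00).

Miami is 9:30 behind Nordhavn.
Shift by the zone difference: 11:23 − 9:30 = 01:53 on Apr 20 in Miami.

01:53 on April 20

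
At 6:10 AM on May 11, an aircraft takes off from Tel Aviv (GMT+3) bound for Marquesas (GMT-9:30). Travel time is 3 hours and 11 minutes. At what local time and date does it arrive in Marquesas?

8:51 PM on May 10

Convert departure to UTC: 6:10 AM − 3:00 = 3:10 AM UTC on May 11.
Add 3 hours and 11 minutes travel time → 6:21 AM UTC.
Marquesas is UTC−9:30, so local arrival = 6:21 AM − 9:30 = 8:51 PM on May 10.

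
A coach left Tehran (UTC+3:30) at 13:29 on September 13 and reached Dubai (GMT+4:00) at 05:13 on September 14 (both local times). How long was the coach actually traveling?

Departure in UTC: 13:29 − 3:30 = 09:59 on Sep 13.
Arrival in UTC: 05:13 − 4:00 = 01:13 on Sep 14.
Elapsed = 01:13 − 09:59 (+1 day) = 15 hours 14 minutes.

15 hours 14 minutes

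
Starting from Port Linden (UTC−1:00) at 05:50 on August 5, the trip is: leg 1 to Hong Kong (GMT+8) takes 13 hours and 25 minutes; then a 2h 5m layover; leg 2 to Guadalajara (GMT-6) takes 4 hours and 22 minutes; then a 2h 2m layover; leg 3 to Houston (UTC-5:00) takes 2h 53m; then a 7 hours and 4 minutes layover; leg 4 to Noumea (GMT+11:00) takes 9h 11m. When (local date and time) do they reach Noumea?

10:52 on August 7

Convert departure to UTC: 05:50 + 1:00 = 06:50 UTC on Aug 5.
Add 13 hours 25 minutes leg 1 → 20:15 UTC.
Add 2 hours and 5 minutes layover in Hong Kong → 22:20 UTC.
Add 4 hours and 22 minutes leg 2 → 02:42 UTC (Aug 6).
Add 2 hours and 2 minutes layover in Guadalajara → 04:44 UTC.
Add 2 hours and 53 minutes leg 3 → 07:37 UTC.
Add 7 hours 4 minutes layover in Houston → 14:41 UTC.
Add 9 hours 11 minutes leg 4 → 23:52 UTC.
Noumea is UTC+11:00, so local arrival = 23:52 + 11:00 = 10:52 on Aug 7.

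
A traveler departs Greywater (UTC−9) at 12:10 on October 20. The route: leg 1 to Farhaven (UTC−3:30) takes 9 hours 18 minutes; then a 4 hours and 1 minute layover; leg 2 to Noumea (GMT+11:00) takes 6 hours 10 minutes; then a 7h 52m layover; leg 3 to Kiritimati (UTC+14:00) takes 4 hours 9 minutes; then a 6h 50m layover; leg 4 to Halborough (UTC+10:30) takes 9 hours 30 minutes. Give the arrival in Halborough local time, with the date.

07:30 on Oct 23

Convert departure to UTC: 12:10 + 9:00 = 21:10 UTC on Oct 20.
Add 9 hours and 18 minutes leg 1 → 06:28 UTC (Oct 21).
Add 4 hours and 1 minute layover in Farhaven → 10:29 UTC.
Add 6 hours and 10 minutes leg 2 → 16:39 UTC.
Add 7 hours 52 minutes layover in Noumea → 00:31 UTC (Oct 22).
Add 4 hours 9 minutes leg 3 → 04:40 UTC.
Add 6 hours and 50 minutes layover in Kiritimati → 11:30 UTC.
Add 9 hours and 30 minutes leg 4 → 21:00 UTC.
Halborough is UTC+10:30, so local arrival = 21:00 + 10:30 = 07:30 on Oct 23.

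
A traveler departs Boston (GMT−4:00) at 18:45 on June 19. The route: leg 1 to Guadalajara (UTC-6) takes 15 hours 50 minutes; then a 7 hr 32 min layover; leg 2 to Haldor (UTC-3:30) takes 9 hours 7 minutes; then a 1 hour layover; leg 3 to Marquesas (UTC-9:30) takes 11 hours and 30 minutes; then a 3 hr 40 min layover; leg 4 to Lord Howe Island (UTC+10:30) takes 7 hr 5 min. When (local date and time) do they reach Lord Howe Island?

Convert departure to UTC: 18:45 + 4:00 = 22:45 UTC on Jun 19.
Add 15 hours and 50 minutes leg 1 → 14:35 UTC (Jun 20).
Add 7 hours 32 minutes layover in Guadalajara → 22:07 UTC.
Add 9 hours 7 minutes leg 2 → 07:14 UTC (Jun 21).
Add 1 hour layover in Haldor → 08:14 UTC.
Add 11 hours 30 minutes leg 3 → 19:44 UTC.
Add 3 hours and 40 minutes layover in Marquesas → 23:24 UTC.
Add 7 hours and 5 minutes leg 4 → 06:29 UTC (Jun 22).
Lord Howe Island is UTC+10:30, so local arrival = 06:29 + 10:30 = 16:59 on Jun 22.

16:59 on June 22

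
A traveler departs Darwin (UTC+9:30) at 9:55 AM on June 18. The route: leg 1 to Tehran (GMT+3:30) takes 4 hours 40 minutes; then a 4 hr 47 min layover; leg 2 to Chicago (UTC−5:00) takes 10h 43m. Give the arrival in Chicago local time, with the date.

Convert departure to UTC: 9:55 AM − 9:30 = 12:25 AM UTC on Jun 18.
Add 4 hours 40 minutes leg 1 → 5:05 AM UTC.
Add 4 hours and 47 minutes layover in Tehran → 9:52 AM UTC.
Add 10 hours 43 minutes leg 2 → 8:35 PM UTC.
Chicago is UTC−5:00, so local arrival = 8:35 PM − 5:00 = 3:35 PM on Jun 18.

3:35 PM on Jun 18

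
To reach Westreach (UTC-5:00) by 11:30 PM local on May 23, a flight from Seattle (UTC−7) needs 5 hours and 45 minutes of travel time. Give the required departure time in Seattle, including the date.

Target arrival in UTC: 11:30 PM + 5:00 = 4:30 AM on May 24.
Subtract 5 hours 45 minutes → departure 10:45 PM UTC on May 23.
Seattle is UTC−7:00: 10:45 PM − 7:00 = 3:45 PM on May 23.

3:45 PM on May 23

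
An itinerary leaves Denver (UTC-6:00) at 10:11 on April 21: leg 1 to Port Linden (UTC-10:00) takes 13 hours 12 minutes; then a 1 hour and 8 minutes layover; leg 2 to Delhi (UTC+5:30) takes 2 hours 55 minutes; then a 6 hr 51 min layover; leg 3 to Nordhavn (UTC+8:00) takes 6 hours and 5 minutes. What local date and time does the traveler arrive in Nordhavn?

06:22 on April 23

Convert departure to UTC: 10:11 + 6:00 = 16:11 UTC on Apr 21.
Add 13 hours 12 minutes leg 1 → 05:23 UTC (Apr 22).
Add 1 hour 8 minutes layover in Port Linden → 06:31 UTC.
Add 2 hours 55 minutes leg 2 → 09:26 UTC.
Add 6 hours 51 minutes layover in Delhi → 16:17 UTC.
Add 6 hours 5 minutes leg 3 → 22:22 UTC.
Nordhavn is UTC+8:00, so local arrival = 22:22 + 8:00 = 06:22 on Apr 23.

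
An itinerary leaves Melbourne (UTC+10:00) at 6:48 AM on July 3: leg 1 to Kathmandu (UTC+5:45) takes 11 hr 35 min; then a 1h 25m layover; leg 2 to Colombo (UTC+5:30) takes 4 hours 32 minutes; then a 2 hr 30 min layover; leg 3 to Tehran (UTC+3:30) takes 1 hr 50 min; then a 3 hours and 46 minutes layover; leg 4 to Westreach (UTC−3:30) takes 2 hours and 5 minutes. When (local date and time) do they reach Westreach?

Convert departure to UTC: 6:48 AM − 10:00 = 8:48 PM UTC on Jul 2.
Add 11 hours and 35 minutes leg 1 → 8:23 AM UTC (Jul 3).
Add 1 hour 25 minutes layover in Kathmandu → 9:48 AM UTC.
Add 4 hours 32 minutes leg 2 → 2:20 PM UTC.
Add 2 hours and 30 minutes layover in Colombo → 4:50 PM UTC.
Add 1 hour 50 minutes leg 3 → 6:40 PM UTC.
Add 3 hours 46 minutes layover in Tehran → 10:26 PM UTC.
Add 2 hours and 5 minutes leg 4 → 12:31 AM UTC (Jul 4).
Westreach is UTC−3:30, so local arrival = 12:31 AM − 3:30 = 9:01 PM on Jul 3.

9:01 PM on July 3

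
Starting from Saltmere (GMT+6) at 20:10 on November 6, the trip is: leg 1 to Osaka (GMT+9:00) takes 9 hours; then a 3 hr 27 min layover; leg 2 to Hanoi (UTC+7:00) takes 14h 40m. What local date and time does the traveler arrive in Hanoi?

00:17 on Nov 8

Convert departure to UTC: 20:10 − 6:00 = 14:10 UTC on Nov 6.
Add 9 hours leg 1 → 23:10 UTC.
Add 3 hours 27 minutes layover in Osaka → 02:37 UTC (Nov 7).
Add 14 hours 40 minutes leg 2 → 17:17 UTC.
Hanoi is UTC+7:00, so local arrival = 17:17 + 7:00 = 00:17 on Nov 8.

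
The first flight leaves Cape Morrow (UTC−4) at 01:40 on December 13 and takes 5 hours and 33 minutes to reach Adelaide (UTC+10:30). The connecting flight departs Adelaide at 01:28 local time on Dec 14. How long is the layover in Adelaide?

Convert departure to UTC: 01:40 + 4:00 = 05:40 UTC on Dec 13.
Add 5 hours 33 minutes flight time → 11:13 UTC.
Adelaide is UTC+10:30, so local arrival = 11:13 + 10:30 = 21:43 on Dec 13.
Layover = 01:28 − 21:43 (+1 day) = 3 hours 45 minutes.

3 hours 45 minutes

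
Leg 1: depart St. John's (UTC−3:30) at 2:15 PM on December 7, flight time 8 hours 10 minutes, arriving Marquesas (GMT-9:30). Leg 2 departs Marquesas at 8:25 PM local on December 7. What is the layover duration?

Convert departure to UTC: 2:15 PM + 3:30 = 5:45 PM UTC on Dec 7.
Add 8 hours 10 minutes flight time → 1:55 AM UTC (Dec 8).
Marquesas is UTC−9:30, so local arrival = 1:55 AM − 9:30 = 4:25 PM on Dec 7.
Layover = 8:25 PM − 4:25 PM = 4 hours.

4 hours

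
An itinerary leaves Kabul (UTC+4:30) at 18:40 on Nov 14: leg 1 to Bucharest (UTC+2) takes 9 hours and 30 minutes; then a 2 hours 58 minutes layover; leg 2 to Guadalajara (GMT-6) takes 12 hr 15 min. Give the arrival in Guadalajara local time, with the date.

Convert departure to UTC: 18:40 − 4:30 = 14:10 UTC on Nov 14.
Add 9 hours 30 minutes leg 1 → 23:40 UTC.
Add 2 hours 58 minutes layover in Bucharest → 02:38 UTC (Nov 15).
Add 12 hours 15 minutes leg 2 → 14:53 UTC.
Guadalajara is UTC−6:00, so local arrival = 14:53 − 6:00 = 08:53 on Nov 15.

08:53 on November 15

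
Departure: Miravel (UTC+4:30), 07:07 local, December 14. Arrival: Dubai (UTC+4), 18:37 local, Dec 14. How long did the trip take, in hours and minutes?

12 hours

Dubai is 0:30 behind Miravel.
Clock-face elapsed time (ignoring zones) is 11 hours 30 minutes.
Actual elapsed = 11 hours 30 minutes + 0:30 = 12 hours.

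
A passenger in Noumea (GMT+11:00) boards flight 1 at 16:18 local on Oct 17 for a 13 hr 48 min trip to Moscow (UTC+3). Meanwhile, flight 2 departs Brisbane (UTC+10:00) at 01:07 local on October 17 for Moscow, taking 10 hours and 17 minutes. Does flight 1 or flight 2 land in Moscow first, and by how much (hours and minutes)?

the second, by 17 hours 42 minutes

Flight 1 in UTC: 16:18 − 11:00 = 05:18 on Oct 17.
+13 hours and 48 minutes → arrive 19:06 UTC on Oct 17.
Flight 2 in UTC: 01:07 − 10:00 = 15:07 on Oct 16.
+10 hours and 17 minutes → arrive 01:24 UTC on Oct 17.
Flight 2 lands earlier by 17 hours 42 minutes.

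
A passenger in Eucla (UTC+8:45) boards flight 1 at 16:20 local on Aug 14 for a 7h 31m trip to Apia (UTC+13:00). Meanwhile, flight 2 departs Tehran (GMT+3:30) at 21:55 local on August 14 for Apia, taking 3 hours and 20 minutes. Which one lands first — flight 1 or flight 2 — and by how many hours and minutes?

Flight 1 in UTC: 16:20 − 8:45 = 07:35 on Aug 14.
+7 hours 31 minutes → arrive 15:06 UTC on Aug 14.
Flight 2 in UTC: 21:55 − 3:30 = 18:25 on Aug 14.
+3 hours and 20 minutes → arrive 21:45 UTC on Aug 14.
Flight 1 lands earlier by 6 hours 39 minutes.

the first, by 6 hours 39 minutes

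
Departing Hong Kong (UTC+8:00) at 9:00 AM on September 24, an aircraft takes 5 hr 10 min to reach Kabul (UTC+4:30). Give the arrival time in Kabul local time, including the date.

Kabul is 3:30 behind Hong Kong.
After 5 hours 10 minutes it is 2:10 PM in Hong Kong.
Shift by the zone difference: 2:10 PM − 3:30 = 10:40 AM on Sep 24 in Kabul.

10:40 AM on September 24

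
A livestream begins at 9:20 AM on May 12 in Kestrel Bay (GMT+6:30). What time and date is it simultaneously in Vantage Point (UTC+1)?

In UTC: 9:20 AM − 6:30 = 2:50 AM on May 12.
Vantage Point is UTC+1:00: 2:50 AM + 1:00 = 3:50 AM on May 12.

3:50 AM on May 12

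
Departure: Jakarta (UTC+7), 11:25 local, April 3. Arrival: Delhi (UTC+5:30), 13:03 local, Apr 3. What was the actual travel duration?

3 hours 8 minutes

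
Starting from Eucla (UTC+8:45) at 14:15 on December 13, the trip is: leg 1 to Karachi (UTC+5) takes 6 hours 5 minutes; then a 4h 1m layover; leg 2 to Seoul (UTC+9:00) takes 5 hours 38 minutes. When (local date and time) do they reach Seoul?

06:14 on December 14

Convert departure to UTC: 14:15 − 8:45 = 05:30 UTC on Dec 13.
Add 6 hours 5 minutes leg 1 → 11:35 UTC.
Add 4 hours 1 minute layover in Karachi → 15:36 UTC.
Add 5 hours and 38 minutes leg 2 → 21:14 UTC.
Seoul is UTC+9:00, so local arrival = 21:14 + 9:00 = 06:14 on Dec 14.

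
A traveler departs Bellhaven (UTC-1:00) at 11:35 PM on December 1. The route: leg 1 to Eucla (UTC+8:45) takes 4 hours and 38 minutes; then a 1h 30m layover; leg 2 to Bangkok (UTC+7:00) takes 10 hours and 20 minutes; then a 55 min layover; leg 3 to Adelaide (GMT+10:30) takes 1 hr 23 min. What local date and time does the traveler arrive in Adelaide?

Convert departure to UTC: 11:35 PM + 1:00 = 12:35 AM UTC on Dec 2.
Add 4 hours and 38 minutes leg 1 → 5:13 AM UTC.
Add 1 hour and 30 minutes layover in Eucla → 6:43 AM UTC.
Add 10 hours 20 minutes leg 2 → 5:03 PM UTC.
Add 55 minutes layover in Bangkok → 5:58 PM UTC.
Add 1 hour and 23 minutes leg 3 → 7:21 PM UTC.
Adelaide is UTC+10:30, so local arrival = 7:21 PM + 10:30 = 5:51 AM on Dec 3.

5:51 AM on December 3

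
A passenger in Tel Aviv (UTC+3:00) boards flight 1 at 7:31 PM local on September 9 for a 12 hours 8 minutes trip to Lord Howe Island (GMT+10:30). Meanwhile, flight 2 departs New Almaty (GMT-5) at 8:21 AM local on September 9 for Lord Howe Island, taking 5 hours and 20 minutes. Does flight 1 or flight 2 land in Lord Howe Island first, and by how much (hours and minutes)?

the second, by 9 hours 58 minutes

Flight 1 in UTC: 7:31 PM − 3:00 = 4:31 PM on Sep 9.
+12 hours and 8 minutes → arrive 4:39 AM UTC on Sep 10.
Flight 2 in UTC: 8:21 AM + 5:00 = 1:21 PM on Sep 9.
+5 hours and 20 minutes → arrive 6:41 PM UTC on Sep 9.
Flight 2 lands earlier by 9 hours 58 minutes.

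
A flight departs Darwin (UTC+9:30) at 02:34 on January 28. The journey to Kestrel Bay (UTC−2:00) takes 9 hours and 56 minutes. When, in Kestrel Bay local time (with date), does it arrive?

01:00 on January 28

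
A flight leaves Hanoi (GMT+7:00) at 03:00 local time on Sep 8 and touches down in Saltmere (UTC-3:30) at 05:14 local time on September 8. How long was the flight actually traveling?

Departure in UTC: 03:00 − 7:00 = 20:00 on Sep 7.
Arrival in UTC: 05:14 + 3:30 = 08:44 on Sep 8.
Elapsed = 08:44 − 20:00 (+1 day) = 12 hours 44 minutes.

12 hours 44 minutes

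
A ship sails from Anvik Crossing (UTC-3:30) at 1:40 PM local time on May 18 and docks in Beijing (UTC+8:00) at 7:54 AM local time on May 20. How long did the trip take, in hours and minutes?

30 hours 44 minutes

Beijing is 11:30 ahead of Anvik Crossing.
Clock-face elapsed time (ignoring zones) is 42 hours 14 minutes.
Actual elapsed = 42 hours 14 minutes − 11:30 = 30 hours 44 minutes.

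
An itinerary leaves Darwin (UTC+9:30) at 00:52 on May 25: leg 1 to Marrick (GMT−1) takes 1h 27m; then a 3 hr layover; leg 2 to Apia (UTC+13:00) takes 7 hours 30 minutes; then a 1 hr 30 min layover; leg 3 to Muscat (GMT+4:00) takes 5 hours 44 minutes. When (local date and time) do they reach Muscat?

Convert departure to UTC: 00:52 − 9:30 = 15:22 UTC on May 24.
Add 1 hour 27 minutes leg 1 → 16:49 UTC.
Add 3 hours layover in Marrick → 19:49 UTC.
Add 7 hours and 30 minutes leg 2 → 03:19 UTC (May 25).
Add 1 hour 30 minutes layover in Apia → 04:49 UTC.
Add 5 hours and 44 minutes leg 3 → 10:33 UTC.
Muscat is UTC+4:00, so local arrival = 10:33 + 4:00 = 14:33 on May 25.

14:33 on May 25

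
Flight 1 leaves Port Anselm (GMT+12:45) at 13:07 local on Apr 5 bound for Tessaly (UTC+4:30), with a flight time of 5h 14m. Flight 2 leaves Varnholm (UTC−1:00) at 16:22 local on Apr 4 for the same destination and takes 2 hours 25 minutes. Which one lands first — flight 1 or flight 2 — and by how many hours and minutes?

the second, by 9 hours 49 minutes

Flight 1 in UTC: 13:07 − 12:45 = 00:22 on Apr 5.
+5 hours and 14 minutes → arrive 05:36 UTC on Apr 5.
Flight 2 in UTC: 16:22 + 1:00 = 17:22 on Apr 4.
+2 hours and 25 minutes → arrive 19:47 UTC on Apr 4.
Flight 2 lands earlier by 9 hours 49 minutes.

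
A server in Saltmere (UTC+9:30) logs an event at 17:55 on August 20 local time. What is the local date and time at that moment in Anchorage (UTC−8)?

In UTC: 17:55 − 9:30 = 08:25 on Aug 20.
Anchorage is UTC−8:00: 08:25 − 8:00 = 00:25 on Aug 20.

00:25 on August 20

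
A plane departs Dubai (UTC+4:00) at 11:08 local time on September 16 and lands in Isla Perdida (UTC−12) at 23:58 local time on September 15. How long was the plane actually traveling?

4 hours 50 minutes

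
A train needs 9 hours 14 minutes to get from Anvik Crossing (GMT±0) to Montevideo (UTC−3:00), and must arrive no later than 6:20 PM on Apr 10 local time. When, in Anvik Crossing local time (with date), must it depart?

12:06 PM on April 10

Target arrival in UTC: 6:20 PM + 3:00 = 9:20 PM on Apr 10.
Subtract 9 hours 14 minutes → departure 12:06 PM UTC on Apr 10.
Anvik Crossing is UTC+0, so departure is 12:06 PM on Apr 10.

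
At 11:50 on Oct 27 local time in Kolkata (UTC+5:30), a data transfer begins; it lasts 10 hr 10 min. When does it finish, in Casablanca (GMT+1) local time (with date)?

17:30 on Oct 27

Convert start to UTC: 11:50 − 5:30 = 06:20 UTC on Oct 27.
Add 10 hours and 10 minutes duration → 16:30 UTC.
Casablanca is UTC+1:00, so local end time = 16:30 + 1:00 = 17:30 on Oct 27.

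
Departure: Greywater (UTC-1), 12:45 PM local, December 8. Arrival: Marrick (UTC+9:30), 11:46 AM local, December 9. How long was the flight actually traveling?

Departure in UTC: 12:45 PM + 1:00 = 1:45 PM on Dec 8.
Arrival in UTC: 11:46 AM − 9:30 = 2:16 AM on Dec 9.
Elapsed = 2:16 AM − 1:45 PM (+1 day) = 12 hours 31 minutes.

12 hours 31 minutes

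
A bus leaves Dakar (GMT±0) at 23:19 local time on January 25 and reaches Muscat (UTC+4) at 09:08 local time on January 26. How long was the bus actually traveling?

5 hours 49 minutes

Departure is already UTC: 23:19 on Jan 25.
Arrival in UTC: 09:08 − 4:00 = 05:08 on Jan 26.
Elapsed = 05:08 − 23:19 (+1 day) = 5 hours 49 minutes.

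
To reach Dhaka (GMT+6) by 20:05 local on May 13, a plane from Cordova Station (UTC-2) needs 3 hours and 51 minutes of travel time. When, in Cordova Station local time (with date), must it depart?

08:14 on May 13

Target arrival in UTC: 20:05 − 6:00 = 14:05 on May 13.
Subtract 3 hours 51 minutes → departure 10:14 UTC on May 13.
Cordova Station is UTC−2:00: 10:14 − 2:00 = 08:14 on May 13.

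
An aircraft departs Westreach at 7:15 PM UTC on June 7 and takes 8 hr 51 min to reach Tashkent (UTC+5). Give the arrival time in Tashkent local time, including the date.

9:06 AM on June 8

Departure is given in UTC: 7:15 PM on Jun 7.
Add 8 hours 51 minutes → 4:06 AM UTC (Jun 8).
Tashkent is UTC+5:00: 4:06 AM + 5:00 = 9:06 AM on Jun 8.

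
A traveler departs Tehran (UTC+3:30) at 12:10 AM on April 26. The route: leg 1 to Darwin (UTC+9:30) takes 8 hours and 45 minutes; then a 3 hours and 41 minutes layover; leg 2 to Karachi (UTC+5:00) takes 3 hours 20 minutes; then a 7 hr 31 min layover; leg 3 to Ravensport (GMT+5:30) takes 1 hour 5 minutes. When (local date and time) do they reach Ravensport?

Convert departure to UTC: 12:10 AM − 3:30 = 8:40 PM UTC on Apr 25.
Add 8 hours 45 minutes leg 1 → 5:25 AM UTC (Apr 26).
Add 3 hours and 41 minutes layover in Darwin → 9:06 AM UTC.
Add 3 hours 20 minutes leg 2 → 12:26 PM UTC.
Add 7 hours 31 minutes layover in Karachi → 7:57 PM UTC.
Add 1 hour 5 minutes leg 3 → 9:02 PM UTC.
Ravensport is UTC+5:30, so local arrival = 9:02 PM + 5:30 = 2:32 AM on Apr 27.

2:32 AM on Apr 27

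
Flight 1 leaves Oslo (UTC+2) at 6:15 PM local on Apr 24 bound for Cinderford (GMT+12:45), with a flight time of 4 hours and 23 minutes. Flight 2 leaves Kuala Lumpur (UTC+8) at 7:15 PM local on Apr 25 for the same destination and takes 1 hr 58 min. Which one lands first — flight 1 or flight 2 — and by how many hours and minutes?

the first, by 16 hours 35 minutes

Flight 1 in UTC: 6:15 PM − 2:00 = 4:15 PM on Apr 24.
+4 hours and 23 minutes → arrive 8:38 PM UTC on Apr 24.
Flight 2 in UTC: 7:15 PM − 8:00 = 11:15 AM on Apr 25.
+1 hour 58 minutes → arrive 1:13 PM UTC on Apr 25.
Flight 1 lands earlier by 16 hours 35 minutes.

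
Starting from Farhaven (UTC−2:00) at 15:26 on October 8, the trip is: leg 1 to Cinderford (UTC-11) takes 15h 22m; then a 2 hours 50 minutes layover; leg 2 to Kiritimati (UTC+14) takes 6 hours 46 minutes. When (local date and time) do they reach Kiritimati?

Convert departure to UTC: 15:26 + 2:00 = 17:26 UTC on Oct 8.
Add 15 hours and 22 minutes leg 1 → 08:48 UTC (Oct 9).
Add 2 hours 50 minutes layover in Cinderford → 11:38 UTC.
Add 6 hours and 46 minutes leg 2 → 18:24 UTC.
Kiritimati is UTC+14:00, so local arrival = 18:24 + 14:00 = 08:24 on Oct 10.

08:24 on Oct 10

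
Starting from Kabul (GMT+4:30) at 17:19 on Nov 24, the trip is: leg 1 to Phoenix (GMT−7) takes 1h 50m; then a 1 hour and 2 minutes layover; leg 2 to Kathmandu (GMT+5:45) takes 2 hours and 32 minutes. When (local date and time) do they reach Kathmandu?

23:58 on November 24

Convert departure to UTC: 17:19 − 4:30 = 12:49 UTC on Nov 24.
Add 1 hour and 50 minutes leg 1 → 14:39 UTC.
Add 1 hour and 2 minutes layover in Phoenix → 15:41 UTC.
Add 2 hours 32 minutes leg 2 → 18:13 UTC.
Kathmandu is UTC+5:45, so local arrival = 18:13 + 5:45 = 23:58 on Nov 24.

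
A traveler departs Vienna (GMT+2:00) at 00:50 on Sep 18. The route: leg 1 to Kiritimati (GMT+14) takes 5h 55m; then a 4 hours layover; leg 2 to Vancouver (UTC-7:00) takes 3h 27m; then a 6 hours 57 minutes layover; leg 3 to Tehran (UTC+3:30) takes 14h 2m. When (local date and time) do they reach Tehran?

Convert departure to UTC: 00:50 − 2:00 = 22:50 UTC on Sep 17.
Add 5 hours and 55 minutes leg 1 → 04:45 UTC (Sep 18).
Add 4 hours layover in Kiritimati → 08:45 UTC.
Add 3 hours and 27 minutes leg 2 → 12:12 UTC.
Add 6 hours 57 minutes layover in Vancouver → 19:09 UTC.
Add 14 hours 2 minutes leg 3 → 09:11 UTC (Sep 19).
Tehran is UTC+3:30, so local arrival = 09:11 + 3:30 = 12:41 on Sep 19.

12:41 on Sep 19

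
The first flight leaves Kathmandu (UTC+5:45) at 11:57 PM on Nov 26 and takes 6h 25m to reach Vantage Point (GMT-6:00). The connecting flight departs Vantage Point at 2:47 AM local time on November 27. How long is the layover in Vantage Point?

8 hours 10 minutes

Convert departure to UTC: 11:57 PM − 5:45 = 6:12 PM UTC on Nov 26.
Add 6 hours and 25 minutes flight time → 12:37 AM UTC (Nov 27).
Vantage Point is UTC−6:00, so local arrival = 12:37 AM − 6:00 = 6:37 PM on Nov 26.
Layover = 2:47 AM − 6:37 PM (+1 day) = 8 hours 10 minutes.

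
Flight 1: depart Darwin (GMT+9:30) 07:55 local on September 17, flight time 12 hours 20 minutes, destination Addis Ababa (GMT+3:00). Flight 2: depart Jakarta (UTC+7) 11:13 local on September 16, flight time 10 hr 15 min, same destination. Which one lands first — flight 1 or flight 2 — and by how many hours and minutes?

the second, by 20 hours 17 minutes

Flight 1 in UTC: 07:55 − 9:30 = 22:25 on Sep 16.
+12 hours 20 minutes → arrive 10:45 UTC on Sep 17.
Flight 2 in UTC: 11:13 − 7:00 = 04:13 on Sep 16.
+10 hours 15 minutes → arrive 14:28 UTC on Sep 16.
Flight 2 lands earlier by 20 hours 17 minutes.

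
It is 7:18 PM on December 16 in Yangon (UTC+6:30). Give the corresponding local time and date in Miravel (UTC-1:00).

11:48 AM on December 16

Miravel is 7:30 behind Yangon.
Shift by the zone difference: 7:18 PM − 7:30 = 11:48 AM on Dec 16 in Miravel.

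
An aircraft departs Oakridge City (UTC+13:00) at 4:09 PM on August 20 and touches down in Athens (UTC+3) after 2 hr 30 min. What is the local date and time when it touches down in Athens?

Convert departure to UTC: 4:09 PM − 13:00 = 3:09 AM UTC on Aug 20.
Add 2 hours 30 minutes travel time → 5:39 AM UTC.
Athens is UTC+3:00, so local arrival = 5:39 AM + 3:00 = 8:39 AM on Aug 20.

8:39 AM on Aug 20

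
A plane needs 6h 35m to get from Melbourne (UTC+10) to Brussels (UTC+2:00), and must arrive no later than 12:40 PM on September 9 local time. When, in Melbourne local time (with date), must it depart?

2:05 PM on September 9

Target arrival in UTC: 12:40 PM − 2:00 = 10:40 AM on Sep 9.
Subtract 6 hours and 35 minutes → departure 4:05 AM UTC on Sep 9.
Melbourne is UTC+10:00: 4:05 AM + 10:00 = 2:05 PM on Sep 9.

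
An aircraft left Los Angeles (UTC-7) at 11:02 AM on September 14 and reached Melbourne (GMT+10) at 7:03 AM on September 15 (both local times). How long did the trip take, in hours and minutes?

Departure in UTC: 11:02 AM + 7:00 = 6:02 PM on Sep 14.
Arrival in UTC: 7:03 AM − 10:00 = 9:03 PM on Sep 14.
Elapsed = 9:03 PM − 6:02 PM = 3 hours 1 minute.

3 hours 1 minute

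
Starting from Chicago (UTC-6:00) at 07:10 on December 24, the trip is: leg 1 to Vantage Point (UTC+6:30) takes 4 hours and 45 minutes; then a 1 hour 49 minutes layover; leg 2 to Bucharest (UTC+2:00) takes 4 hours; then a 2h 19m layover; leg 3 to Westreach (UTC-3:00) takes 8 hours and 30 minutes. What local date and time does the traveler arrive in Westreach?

07:33 on Dec 25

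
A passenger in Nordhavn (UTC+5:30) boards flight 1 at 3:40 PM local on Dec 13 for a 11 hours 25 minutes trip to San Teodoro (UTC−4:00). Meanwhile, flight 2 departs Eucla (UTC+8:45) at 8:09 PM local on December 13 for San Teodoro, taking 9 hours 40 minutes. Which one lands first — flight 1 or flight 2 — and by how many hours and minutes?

Flight 1 in UTC: 3:40 PM − 5:30 = 10:10 AM on Dec 13.
+11 hours and 25 minutes → arrive 9:35 PM UTC on Dec 13.
Flight 2 in UTC: 8:09 PM − 8:45 = 11:24 AM on Dec 13.
+9 hours and 40 minutes → arrive 9:04 PM UTC on Dec 13.
Flight 2 lands earlier by 31 minutes.

the second, by 31 minutes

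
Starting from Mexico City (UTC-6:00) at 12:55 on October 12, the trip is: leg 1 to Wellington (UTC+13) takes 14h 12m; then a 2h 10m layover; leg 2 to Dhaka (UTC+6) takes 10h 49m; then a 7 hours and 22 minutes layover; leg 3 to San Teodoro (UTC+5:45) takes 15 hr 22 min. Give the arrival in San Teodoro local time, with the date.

Convert departure to UTC: 12:55 + 6:00 = 18:55 UTC on Oct 12.
Add 14 hours 12 minutes leg 1 → 09:07 UTC (Oct 13).
Add 2 hours and 10 minutes layover in Wellington → 11:17 UTC.
Add 10 hours 49 minutes leg 2 → 22:06 UTC.
Add 7 hours 22 minutes layover in Dhaka → 05:28 UTC (Oct 14).
Add 15 hours 22 minutes leg 3 → 20:50 UTC.
San Teodoro is UTC+5:45, so local arrival = 20:50 + 5:45 = 02:35 on Oct 15.

02:35 on Oct 15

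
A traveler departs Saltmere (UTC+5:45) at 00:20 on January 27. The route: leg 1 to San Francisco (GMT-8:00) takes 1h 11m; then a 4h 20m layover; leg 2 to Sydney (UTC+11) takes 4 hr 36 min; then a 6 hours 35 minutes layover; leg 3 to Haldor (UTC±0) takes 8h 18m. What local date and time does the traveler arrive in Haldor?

Convert departure to UTC: 00:20 − 5:45 = 18:35 UTC on Jan 26.
Add 1 hour and 11 minutes leg 1 → 19:46 UTC.
Add 4 hours 20 minutes layover in San Francisco → 00:06 UTC (Jan 27).
Add 4 hours and 36 minutes leg 2 → 04:42 UTC.
Add 6 hours and 35 minutes layover in Sydney → 11:17 UTC.
Add 8 hours 18 minutes leg 3 → 19:35 UTC.
Haldor is UTC+0, so local arrival is the same: 19:35 on Jan 27.

19:35 on Jan 27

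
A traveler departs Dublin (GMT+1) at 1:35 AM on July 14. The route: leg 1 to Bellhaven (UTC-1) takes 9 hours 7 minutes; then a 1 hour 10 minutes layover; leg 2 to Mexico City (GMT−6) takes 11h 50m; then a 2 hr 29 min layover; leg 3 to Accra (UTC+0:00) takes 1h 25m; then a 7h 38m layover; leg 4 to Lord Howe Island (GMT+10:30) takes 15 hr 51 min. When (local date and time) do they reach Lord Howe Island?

Convert departure to UTC: 1:35 AM − 1:00 = 12:35 AM UTC on Jul 14.
Add 9 hours 7 minutes leg 1 → 9:42 AM UTC.
Add 1 hour and 10 minutes layover in Bellhaven → 10:52 AM UTC.
Add 11 hours and 50 minutes leg 2 → 10:42 PM UTC.
Add 2 hours 29 minutes layover in Mexico City → 1:11 AM UTC (Jul 15).
Add 1 hour and 25 minutes leg 3 → 2:36 AM UTC.
Add 7 hours 38 minutes layover in Accra → 10:14 AM UTC.
Add 15 hours 51 minutes leg 4 → 2:05 AM UTC (Jul 16).
Lord Howe Island is UTC+10:30, so local arrival = 2:05 AM + 10:30 = 12:35 PM on Jul 16.

12:35 PM on July 16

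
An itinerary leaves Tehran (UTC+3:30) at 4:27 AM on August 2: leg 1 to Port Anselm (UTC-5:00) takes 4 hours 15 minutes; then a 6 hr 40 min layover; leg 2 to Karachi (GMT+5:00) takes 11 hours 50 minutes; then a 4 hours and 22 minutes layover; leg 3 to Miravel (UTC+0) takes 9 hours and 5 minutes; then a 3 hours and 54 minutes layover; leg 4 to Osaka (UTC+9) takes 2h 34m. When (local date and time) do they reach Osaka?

Convert departure to UTC: 4:27 AM − 3:30 = 12:57 AM UTC on Aug 2.
Add 4 hours 15 minutes leg 1 → 5:12 AM UTC.
Add 6 hours 40 minutes layover in Port Anselm → 11:52 AM UTC.
Add 11 hours and 50 minutes leg 2 → 11:42 PM UTC.
Add 4 hours 22 minutes layover in Karachi → 4:04 AM UTC (Aug 3).
Add 9 hours and 5 minutes leg 3 → 1:09 PM UTC.
Add 3 hours 54 minutes layover in Miravel → 5:03 PM UTC.
Add 2 hours and 34 minutes leg 4 → 7:37 PM UTC.
Osaka is UTC+9:00, so local arrival = 7:37 PM + 9:00 = 4:37 AM on Aug 4.

4:37 AM on August 4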